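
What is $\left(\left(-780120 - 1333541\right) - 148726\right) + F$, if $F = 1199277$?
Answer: $-1063110$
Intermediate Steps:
$\left(\left(-780120 - 1333541\right) - 148726\right) + F = \left(\left(-780120 - 1333541\right) - 148726\right) + 1199277 = \left(-2113661 - 148726\right) + 1199277 = -2262387 + 1199277 = -1063110$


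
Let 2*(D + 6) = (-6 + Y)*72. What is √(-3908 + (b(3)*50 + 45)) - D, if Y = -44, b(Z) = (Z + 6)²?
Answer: 1806 + √187 ≈ 1819.7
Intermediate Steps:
b(Z) = (6 + Z)²
D = -1806 (D = -6 + ((-6 - 44)*72)/2 = -6 + (-50*72)/2 = -6 + (½)*(-3600) = -6 - 1800 = -1806)
√(-3908 + (b(3)*50 + 45)) - D = √(-3908 + ((6 + 3)²*50 + 45)) - 1*(-1806) = √(-3908 + (9²*50 + 45)) + 1806 = √(-3908 + (81*50 + 45)) + 1806 = √(-3908 + (4050 + 45)) + 1806 = √(-3908 + 4095) + 1806 = √187 + 1806 = 1806 + √187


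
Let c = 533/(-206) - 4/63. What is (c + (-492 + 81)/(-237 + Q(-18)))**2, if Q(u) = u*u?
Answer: 7704360602929/141648355044 ≈ 54.391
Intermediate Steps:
Q(u) = u**2
c = -34403/12978 (c = 533*(-1/206) - 4*1/63 = -533/206 - 4/63 = -34403/12978 ≈ -2.6509)
(c + (-492 + 81)/(-237 + Q(-18)))**2 = (-34403/12978 + (-492 + 81)/(-237 + (-18)**2))**2 = (-34403/12978 - 411/(-237 + 324))**2 = (-34403/12978 - 411/87)**2 = (-34403/12978 - 411*1/87)**2 = (-34403/12978 - 137/29)**2 = (-2775673/376362)**2 = 7704360602929/141648355044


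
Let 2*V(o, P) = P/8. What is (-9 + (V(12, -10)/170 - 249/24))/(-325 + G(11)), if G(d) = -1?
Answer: 5271/88672 ≈ 0.059444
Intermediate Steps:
V(o, P) = P/16 (V(o, P) = (P/8)/2 = P/16)
(-9 + (V(12, -10)/170 - 249/24))/(-325 + G(11)) = (-9 + (((1/16)*(-10))/170 - 249/24))/(-325 - 1) = (-9 + (-5/8*1/170 - 249*1/24))/(-326) = (-9 + (-1/272 - 83/8))*(-1/326) = (-9 - 2823/272)*(-1/326) = -5271/272*(-1/326) = 5271/88672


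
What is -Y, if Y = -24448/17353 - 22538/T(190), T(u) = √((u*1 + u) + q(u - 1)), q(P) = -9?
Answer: 24448/17353 + 22538*√371/371 ≈ 1171.5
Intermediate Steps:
T(u) = √(-9 + 2*u) (T(u) = √((u*1 + u) - 9) = √((u + u) - 9) = √(2*u - 9) = √(-9 + 2*u))
Y = -24448/17353 - 22538*√371/371 (Y = -24448/17353 - 22538/√(-9 + 2*190) = -24448*1/17353 - 22538/√(-9 + 380) = -24448/17353 - 22538*√371/371 ≈ -1171.5)
-Y = -(-24448/17353 - 22538*√371/371) = 24448/17353 + 22538*√371/371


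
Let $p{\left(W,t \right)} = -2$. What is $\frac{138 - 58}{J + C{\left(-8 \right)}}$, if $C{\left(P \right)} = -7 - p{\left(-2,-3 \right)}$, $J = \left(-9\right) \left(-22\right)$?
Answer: $\frac{80}{193} \approx 0.41451$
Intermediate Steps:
$J = 198$
$C{\left(P \right)} = -5$ ($C{\left(P \right)} = -7 - -2 = -7 + 2 = -5$)
$\frac{138 - 58}{J + C{\left(-8 \right)}} = \frac{138 - 58}{198 - 5} = \frac{138 - 58}{193} = 80 \cdot \frac{1}{193} = \frac{80}{193}$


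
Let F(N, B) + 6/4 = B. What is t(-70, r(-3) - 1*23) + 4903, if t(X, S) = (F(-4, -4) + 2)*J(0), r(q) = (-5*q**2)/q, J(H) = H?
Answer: 4903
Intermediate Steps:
F(N, B) = -3/2 + B
r(q) = -5*q
t(X, S) = 0 (t(X, S) = ((-3/2 - 4) + 2)*0 = (-11/2 + 2)*0 = -7/2*0 = 0)
t(-70, r(-3) - 1*23) + 4903 = 0 + 4903 = 4903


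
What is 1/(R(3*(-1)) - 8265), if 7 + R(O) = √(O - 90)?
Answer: -8272/68426077 - I*√93/68426077 ≈ -0.00012089 - 1.4094e-7*I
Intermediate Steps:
R(O) = -7 + √(-90 + O) (R(O) = -7 + √(O - 90) = -7 + √(-90 + O))
1/(R(3*(-1)) - 8265) = 1/((-7 + √(-90 + 3*(-1))) - 8265) = 1/((-7 + √(-90 - 3)) - 8265) = 1/((-7 + √(-93)) - 8265) = 1/((-7 + I*√93) - 8265) = 1/(-8272 + I*√93)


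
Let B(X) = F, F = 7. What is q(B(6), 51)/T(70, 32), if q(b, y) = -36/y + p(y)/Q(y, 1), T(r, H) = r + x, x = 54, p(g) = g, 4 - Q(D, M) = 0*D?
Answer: 819/8432 ≈ 0.097130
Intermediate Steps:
Q(D, M) = 4 (Q(D, M) = 4 - 0*D = 4 - 1*0 = 4 + 0 = 4)
B(X) = 7
T(r, H) = 54 + r (T(r, H) = r + 54 = 54 + r)
q(b, y) = -36/y + y/4
q(B(6), 51)/T(70, 32) = (-36/51 + (¼)*51)/(54 + 70) = (-36*1/51 + 51/4)/124 = (-12/17 + 51/4)*(1/124) = (819/68)*(1/124) = 819/8432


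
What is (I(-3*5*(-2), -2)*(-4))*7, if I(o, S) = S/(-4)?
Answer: -14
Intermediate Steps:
I(o, S) = -S/4 (I(o, S) = S*(-¼) = -S/4)
(I(-3*5*(-2), -2)*(-4))*7 = (-¼*(-2)*(-4))*7 = ((½)*(-4))*7 = -2*7 = -14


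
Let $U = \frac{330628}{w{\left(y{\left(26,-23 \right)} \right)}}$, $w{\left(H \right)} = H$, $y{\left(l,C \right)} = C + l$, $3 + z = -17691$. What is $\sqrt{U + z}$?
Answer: $\frac{\sqrt{832638}}{3} \approx 304.16$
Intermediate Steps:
$z = -17694$ ($z = -3 - 17691 = -17694$)
$U = \frac{330628}{3}$ ($U = \frac{330628}{-23 + 26} = \frac{330628}{3} \approx 1.1021 \cdot 10^{5}$)
$\sqrt{U + z} = \sqrt{\frac{330628}{3} - 17694} = \sqrt{\frac{277546}{3}} = \frac{\sqrt{832638}}{3}$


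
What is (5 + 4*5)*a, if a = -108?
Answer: -2700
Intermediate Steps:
(5 + 4*5)*a = (5 + 4*5)*(-108) = (5 + 20)*(-108) = 25*(-108) = -2700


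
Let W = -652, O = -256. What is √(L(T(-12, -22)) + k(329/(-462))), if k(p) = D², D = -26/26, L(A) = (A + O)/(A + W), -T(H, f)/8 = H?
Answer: √24881/139 ≈ 1.1348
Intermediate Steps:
T(H, f) = -8*H
L(A) = (-256 + A)/(-652 + A) (L(A) = (A - 256)/(A - 652) = (-256 + A)/(-652 + A))
D = -1 (D = -26*1/26 = -1)
k(p) = 1 (k(p) = (-1)² = 1)
√(L(T(-12, -22)) + k(329/(-462))) = √((-256 - 8*(-12))/(-652 - 8*(-12)) + 1) = √((-256 + 96)/(-652 + 96) + 1) = √(-160/(-556) + 1) = √(-1/556*(-160) + 1) = √(40/139 + 1) = √(179/139) = √24881/139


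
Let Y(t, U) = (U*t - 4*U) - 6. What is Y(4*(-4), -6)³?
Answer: 1481544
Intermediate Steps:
Y(t, U) = -6 - 4*U + U*t (Y(t, U) = (-4*U + U*t) - 6 = -6 - 4*U + U*t)
Y(4*(-4), -6)³ = (-6 - 4*(-6) - 24*(-4))³ = (-6 + 24 - 6*(-16))³ = (-6 + 24 + 96)³ = 114³ = 1481544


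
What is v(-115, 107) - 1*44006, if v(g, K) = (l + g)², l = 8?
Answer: -32557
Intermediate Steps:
v(g, K) = (8 + g)²
v(-115, 107) - 1*44006 = (8 - 115)² - 1*44006 = (-107)² - 44006 = 11449 - 44006 = -32557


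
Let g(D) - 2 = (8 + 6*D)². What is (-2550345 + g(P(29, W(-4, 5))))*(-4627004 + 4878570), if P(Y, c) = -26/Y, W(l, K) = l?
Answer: -539566979737842/841 ≈ -6.4158e+11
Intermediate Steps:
g(D) = 2 + (8 + 6*D)²
(-2550345 + g(P(29, W(-4, 5))))*(-4627004 + 4878570) = (-2550345 + (66 + 36*(-26/29)² + 96*(-26/29)))*(-4627004 + 4878570) = (-2550345 + (66 + 36*(-26*1/29)² + 96*(-26*1/29)))*251566 = (-2550345 + (66 + 36*(-26/29)² + 96*(-26/29)))*251566 = (-2550345 + (66 + 36*(676/841) - 2496/29))*251566 = (-2550345 + (66 + 24336/841 - 2496/29))*251566 = (-2550345 + 7458/841)*251566 = -2144832687/841*251566 = -539566979737842/841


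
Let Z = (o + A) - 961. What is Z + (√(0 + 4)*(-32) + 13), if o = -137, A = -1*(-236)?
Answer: -913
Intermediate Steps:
A = 236
Z = -862 (Z = (-137 + 236) - 961 = 99 - 961 = -862)
Z + (√(0 + 4)*(-32) + 13) = -862 + (√(0 + 4)*(-32) + 13) = -862 + (√4*(-32) + 13) = -862 + (2*(-32) + 13) = -862 + (-64 + 13) = -862 - 51 = -913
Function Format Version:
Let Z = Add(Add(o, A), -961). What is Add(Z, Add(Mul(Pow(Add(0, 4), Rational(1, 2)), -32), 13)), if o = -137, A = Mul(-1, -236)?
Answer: -913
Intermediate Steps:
A = 236
Z = -862 (Z = Add(Add(-137, 236), -961) = Add(99, -961) = -862)
Add(Z, Add(Mul(Pow(Add(0, 4), Rational(1, 2)), -32), 13)) = Add(-862, Add(Mul(Pow(Add(0, 4), Rational(1, 2)), -32), 13)) = Add(-862, Add(Mul(Pow(4, Rational(1, 2)), -32), 13)) = Add(-862, Add(Mul(2, -32), 13)) = Add(-862, Add(-64, 13)) = Add(-862, -51) = -913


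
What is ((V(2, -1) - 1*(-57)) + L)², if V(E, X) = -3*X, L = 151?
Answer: 44521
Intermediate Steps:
((V(2, -1) - 1*(-57)) + L)² = ((-3*(-1) - 1*(-57)) + 151)² = ((3 + 57) + 151)² = (60 + 151)² = 211² = 44521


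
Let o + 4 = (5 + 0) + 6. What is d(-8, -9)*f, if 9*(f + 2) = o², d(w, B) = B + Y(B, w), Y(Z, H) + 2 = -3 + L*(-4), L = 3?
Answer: -806/9 ≈ -89.556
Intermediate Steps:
Y(Z, H) = -17 (Y(Z, H) = -2 + (-3 + 3*(-4)) = -2 + (-3 - 12) = -2 - 15 = -17)
o = 7 (o = -4 + ((5 + 0) + 6) = -4 + (5 + 6) = -4 + 11 = 7)
d(w, B) = -17 + B (d(w, B) = B - 17 = -17 + B)
f = 31/9 (f = -2 + (⅑)*7² = -2 + (⅑)*49 = -2 + 49/9 = 31/9 ≈ 3.4444)
d(-8, -9)*f = (-17 - 9)*(31/9) = -26*31/9 = -806/9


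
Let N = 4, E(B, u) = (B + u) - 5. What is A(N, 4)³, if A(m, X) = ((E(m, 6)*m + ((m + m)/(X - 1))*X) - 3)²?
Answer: 326940373369/729 ≈ 4.4848e+8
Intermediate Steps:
E(B, u) = -5 + B + u
A(m, X) = (-3 + m*(1 + m) + 2*X*m/(-1 + X))² (A(m, X) = (((-5 + m + 6)*m + ((m + m)/(X - 1))*X) - 3)² = (((1 + m)*m + ((2*m)/(-1 + X))*X) - 3)² = ((m*(1 + m) + (2*m/(-1 + X))*X) - 3)² = ((m*(1 + m) + 2*X*m/(-1 + X)) - 3)² = (-3 + m*(1 + m) + 2*X*m/(-1 + X))²)
A(N, 4)³ = ((3 - 1*4 - 1*4² - 3*4 + 4*4² + 3*4*4)²/(-1 + 4)²)³ = ((3 - 4 - 1*16 - 12 + 4*16 + 48)²/3²)³ = ((3 - 4 - 16 - 12 + 64 + 48)²/9)³ = ((⅑)*83²)³ = ((⅑)*6889)³ = (6889/9)³ = 326940373369/729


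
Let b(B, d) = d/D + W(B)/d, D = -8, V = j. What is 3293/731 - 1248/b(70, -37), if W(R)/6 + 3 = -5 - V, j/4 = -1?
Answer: -264896875/1141091 ≈ -232.14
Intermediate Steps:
j = -4 (j = 4*(-1) = -4)
V = -4
W(R) = -24 (W(R) = -18 + 6*(-5 - 1*(-4)) = -18 + 6*(-5 + 4) = -18 + 6*(-1) = -18 - 6 = -24)
b(B, d) = -24/d - d/8 (b(B, d) = d/(-8) - 24/d = d*(-⅛) - 24/d = -d/8 - 24/d = -24/d - d/8)
3293/731 - 1248/b(70, -37) = 3293/731 - 1248/(-24/(-37) - ⅛*(-37)) = 3293*(1/731) - 1248/(-24*(-1/37) + 37/8) = 3293/731 - 1248/(24/37 + 37/8) = 3293/731 - 1248/1561/296 = 3293/731 - 1248*296/1561 = 3293/731 - 369408/1561 = -264896875/1141091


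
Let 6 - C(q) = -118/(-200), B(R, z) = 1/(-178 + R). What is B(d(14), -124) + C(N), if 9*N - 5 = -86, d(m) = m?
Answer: 5539/1025 ≈ 5.4039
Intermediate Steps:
N = -9 (N = 5/9 + (⅑)*(-86) = 5/9 - 86/9 = -9)
C(q) = 541/100 (C(q) = 6 - (-118)/(-200) = 6 - (-118)*(-1)/200 = 6 - 1*59/100 = 6 - 59/100 = 541/100)
B(d(14), -124) + C(N) = 1/(-178 + 14) + 541/100 = 1/(-164) + 541/100 = -1/164 + 541/100 = 5539/1025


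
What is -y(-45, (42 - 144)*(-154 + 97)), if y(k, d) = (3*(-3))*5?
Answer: 45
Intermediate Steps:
y(k, d) = -45 (y(k, d) = -9*5 = -45)
-y(-45, (42 - 144)*(-154 + 97)) = -1*(-45) = 45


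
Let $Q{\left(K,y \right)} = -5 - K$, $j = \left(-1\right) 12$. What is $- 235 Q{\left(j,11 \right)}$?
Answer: $-1645$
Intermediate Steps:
$j = -12$
$- 235 Q{\left(j,11 \right)} = - 235 \left(-5 - -12\right) = - 235 \left(-5 + 12\right) = \left(-235\right) 7 = -1645$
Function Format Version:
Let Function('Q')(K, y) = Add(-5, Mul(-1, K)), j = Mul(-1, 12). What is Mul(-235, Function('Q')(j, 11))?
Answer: -1645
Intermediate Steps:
j = -12
Mul(-235, Function('Q')(j, 11)) = Mul(-235, Add(-5, Mul(-1, -12))) = Mul(-235, Add(-5, 12)) = Mul(-235, 7) = -1645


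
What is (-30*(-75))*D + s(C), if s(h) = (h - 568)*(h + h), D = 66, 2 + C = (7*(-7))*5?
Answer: 551110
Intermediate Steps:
C = -247 (C = -2 + (7*(-7))*5 = -2 - 49*5 = -2 - 245 = -247)
s(h) = 2*h*(-568 + h) (s(h) = (-568 + h)*(2*h) = 2*h*(-568 + h))
(-30*(-75))*D + s(C) = -30*(-75)*66 + 2*(-247)*(-568 - 247) = 2250*66 + 2*(-247)*(-815) = 148500 + 402610 = 551110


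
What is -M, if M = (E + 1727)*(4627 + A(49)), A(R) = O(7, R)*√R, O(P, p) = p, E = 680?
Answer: -11962790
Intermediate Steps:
A(R) = R^(3/2) (A(R) = R*√R = R^(3/2))
M = 11962790 (M = (680 + 1727)*(4627 + 49^(3/2)) = 2407*(4627 + 343) = 2407*4970 = 11962790)
-M = -1*11962790 = -11962790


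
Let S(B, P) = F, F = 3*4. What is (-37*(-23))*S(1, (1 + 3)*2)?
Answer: 10212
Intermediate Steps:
F = 12
S(B, P) = 12
(-37*(-23))*S(1, (1 + 3)*2) = -37*(-23)*12 = 851*12 = 10212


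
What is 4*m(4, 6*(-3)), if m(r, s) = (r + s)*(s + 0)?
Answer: 1008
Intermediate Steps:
m(r, s) = s*(r + s) (m(r, s) = (r + s)*s = s*(r + s))
4*m(4, 6*(-3)) = 4*((6*(-3))*(4 + 6*(-3))) = 4*(-18*(4 - 18)) = 4*(-18*(-14)) = 4*252 = 1008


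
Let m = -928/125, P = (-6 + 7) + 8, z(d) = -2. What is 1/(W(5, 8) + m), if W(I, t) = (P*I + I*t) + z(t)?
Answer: 125/9447 ≈ 0.013232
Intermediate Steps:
P = 9 (P = 1 + 8 = 9)
W(I, t) = -2 + 9*I + I*t (W(I, t) = (9*I + I*t) - 2 = -2 + 9*I + I*t)
m = -928/125 (m = -928*1/125 = -928/125 ≈ -7.4240)
1/(W(5, 8) + m) = 1/((-2 + 9*5 + 5*8) - 928/125) = 1/((-2 + 45 + 40) - 928/125) = 1/(83 - 928/125) = 1/(9447/125) = 125/9447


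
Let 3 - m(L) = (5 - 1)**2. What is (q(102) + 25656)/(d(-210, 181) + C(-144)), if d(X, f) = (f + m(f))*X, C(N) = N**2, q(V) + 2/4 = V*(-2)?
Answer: -50903/29088 ≈ -1.7500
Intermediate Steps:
q(V) = -1/2 - 2*V (q(V) = -1/2 + V*(-2) = -1/2 - 2*V)
m(L) = -13 (m(L) = 3 - (5 - 1)**2 = 3 - 1*4**2 = 3 - 1*16 = 3 - 16 = -13)
d(X, f) = X*(-13 + f) (d(X, f) = (f - 13)*X = (-13 + f)*X = X*(-13 + f))
(q(102) + 25656)/(d(-210, 181) + C(-144)) = ((-1/2 - 2*102) + 25656)/(-210*(-13 + 181) + (-144)**2) = ((-1/2 - 204) + 25656)/(-210*168 + 20736) = (-409/2 + 25656)/(-35280 + 20736) = (50903/2)/(-14544) = (50903/2)*(-1/14544) = -50903/29088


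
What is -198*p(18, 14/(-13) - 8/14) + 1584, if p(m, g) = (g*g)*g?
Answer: 1861906464/753571 ≈ 2470.8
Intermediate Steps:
p(m, g) = g**3 (p(m, g) = g**2*g = g**3)
-198*p(18, 14/(-13) - 8/14) + 1584 = -198*(14/(-13) - 8/14)**3 + 1584 = -198*(14*(-1/13) - 8*1/14)**3 + 1584 = -198*(-14/13 - 4/7)**3 + 1584 = -198*(-150/91)**3 + 1584 = -198*(-3375000/753571) + 1584 = 668250000/753571 + 1584 = 1861906464/753571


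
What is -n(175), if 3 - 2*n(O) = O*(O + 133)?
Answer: 53897/2 ≈ 26949.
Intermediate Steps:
n(O) = 3/2 - O*(133 + O)/2 (n(O) = 3/2 - O*(O + 133)/2 = 3/2 - O*(133 + O)/2)
-n(175) = -(3/2 - 133/2*175 - ½*175²) = -(3/2 - 23275/2 - ½*30625) = -(3/2 - 23275/2 - 30625/2) = -1*(-53897/2) = 53897/2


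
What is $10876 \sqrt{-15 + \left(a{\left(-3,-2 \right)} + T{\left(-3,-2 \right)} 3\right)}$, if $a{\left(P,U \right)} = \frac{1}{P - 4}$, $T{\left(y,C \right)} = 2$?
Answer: $\frac{87008 i \sqrt{7}}{7} \approx 32886.0 i$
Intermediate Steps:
$a{\left(P,U \right)} = \frac{1}{-4 + P}$
$10876 \sqrt{-15 + \left(a{\left(-3,-2 \right)} + T{\left(-3,-2 \right)} 3\right)} = 10876 \sqrt{-15 + \left(\frac{1}{-4 - 3} + 2 \cdot 3\right)} = 10876 \sqrt{-15 + \left(\frac{1}{-7} + 6\right)} = 10876 \sqrt{-15 + \left(- \frac{1}{7} + 6\right)} = 10876 \sqrt{-15 + \frac{41}{7}} = 10876 \sqrt{- \frac{64}{7}} = 10876 \frac{8 i \sqrt{7}}{7} = \frac{87008 i \sqrt{7}}{7}$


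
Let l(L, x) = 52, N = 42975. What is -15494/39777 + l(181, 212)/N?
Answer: -221262082/569805525 ≈ -0.38831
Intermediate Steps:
-15494/39777 + l(181, 212)/N = -15494/39777 + 52/42975 = -221262082/569805525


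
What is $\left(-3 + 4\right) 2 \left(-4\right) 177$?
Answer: $-1416$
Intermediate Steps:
$\left(-3 + 4\right) 2 \left(-4\right) 177 = 1 \cdot 2 \left(-4\right) 177 = 2 \left(-4\right) 177 = \left(-8\right) 177 = -1416$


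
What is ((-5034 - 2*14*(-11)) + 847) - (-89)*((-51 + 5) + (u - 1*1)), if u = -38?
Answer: -11444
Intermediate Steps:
((-5034 - 2*14*(-11)) + 847) - (-89)*((-51 + 5) + (u - 1*1)) = ((-5034 - 2*14*(-11)) + 847) - (-89)*((-51 + 5) + (-38 - 1*1)) = ((-5034 - 28*(-11)) + 847) - (-89)*(-46 + (-38 - 1)) = ((-5034 + 308) + 847) - (-89)*(-46 - 39) = (-4726 + 847) - (-89)*(-85) = -3879 - 1*7565 = -3879 - 7565 = -11444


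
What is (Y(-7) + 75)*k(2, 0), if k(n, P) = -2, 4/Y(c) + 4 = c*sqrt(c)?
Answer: -150 + 8/(4 + 7*I*sqrt(7)) ≈ -149.91 - 0.41271*I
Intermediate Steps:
Y(c) = 4/(-4 + c**(3/2)) (Y(c) = 4/(-4 + c*sqrt(c)) = 4/(-4 + c**(3/2)))
(Y(-7) + 75)*k(2, 0) = (4/(-4 + (-7)**(3/2)) + 75)*(-2) = (4/(-4 - 7*I*sqrt(7)) + 75)*(-2) = (75 + 4/(-4 - 7*I*sqrt(7)))*(-2) = -150 - 8/(-4 - 7*I*sqrt(7))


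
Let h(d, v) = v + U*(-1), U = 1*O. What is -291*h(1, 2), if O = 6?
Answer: 1164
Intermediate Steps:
U = 6 (U = 1*6 = 6)
h(d, v) = -6 + v (h(d, v) = v + 6*(-1) = v - 6 = -6 + v)
-291*h(1, 2) = -291*(-6 + 2) = -291*(-4) = 1164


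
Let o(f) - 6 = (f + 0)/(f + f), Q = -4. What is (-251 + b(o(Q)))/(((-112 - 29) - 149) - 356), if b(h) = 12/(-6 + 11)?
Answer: 1243/3230 ≈ 0.38483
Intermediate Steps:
o(f) = 13/2 (o(f) = 6 + (f + 0)/(f + f) = 6 + f/((2*f)) = 6 + f*(1/(2*f)) = 6 + 1/2 = 13/2)
b(h) = 12/5
(-251 + b(o(Q)))/(((-112 - 29) - 149) - 356) = (-251 + 12/5)/(((-112 - 29) - 149) - 356) = -1243/(5*((-141 - 149) - 356)) = -1243/(5*(-290 - 356)) = -1243/5/(-646) = -1243/5*(-1/646) = 1243/3230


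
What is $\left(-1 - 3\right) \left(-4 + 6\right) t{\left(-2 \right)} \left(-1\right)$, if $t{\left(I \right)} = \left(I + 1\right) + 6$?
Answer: $40$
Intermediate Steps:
$t{\left(I \right)} = 7 + I$ ($t{\left(I \right)} = \left(1 + I\right) + 6 = 7 + I$)
$\left(-1 - 3\right) \left(-4 + 6\right) t{\left(-2 \right)} \left(-1\right) = \left(-1 - 3\right) \left(-4 + 6\right) \left(7 - 2\right) \left(-1\right) = \left(-4\right) 2 \cdot 5 \left(-1\right) = \left(-8\right) 5 \left(-1\right) = \left(-40\right) \left(-1\right) = 40$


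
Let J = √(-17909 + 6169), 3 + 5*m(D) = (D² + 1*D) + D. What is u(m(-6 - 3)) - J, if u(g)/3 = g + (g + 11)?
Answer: 105 - 2*I*√2935 ≈ 105.0 - 108.35*I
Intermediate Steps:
m(D) = -⅗ + D²/5 + 2*D/5 (m(D) = -⅗ + ((D² + 1*D) + D)/5 = -⅗ + ((D² + D) + D)/5 = -⅗ + ((D + D²) + D)/5 = -⅗ + (D² + 2*D)/5 = -⅗ + (D²/5 + 2*D/5) = -⅗ + D²/5 + 2*D/5)
u(g) = 33 + 6*g (u(g) = 3*(g + (g + 11)) = 3*(g + (11 + g)) = 3*(11 + 2*g) = 33 + 6*g)
J = 2*I*√2935 (J = √(-11740) = 2*I*√2935 ≈ 108.35*I)
u(m(-6 - 3)) - J = (33 + 6*(-⅗ + (-6 - 3)²/5 + 2*(-6 - 3)/5)) - 2*I*√2935 = (33 + 6*(-⅗ + (⅕)*(-9)² + (⅖)*(-9))) - 2*I*√2935 = (33 + 6*(-⅗ + (⅕)*81 - 18/5)) - 2*I*√2935 = (33 + 6*(-⅗ + 81/5 - 18/5)) - 2*I*√2935 = (33 + 6*12) - 2*I*√2935 = (33 + 72) - 2*I*√2935 = 105 - 2*I*√2935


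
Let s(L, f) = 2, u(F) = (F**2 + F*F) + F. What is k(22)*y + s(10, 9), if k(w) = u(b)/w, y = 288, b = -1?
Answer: 166/11 ≈ 15.091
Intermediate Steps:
u(F) = F + 2*F**2 (u(F) = (F**2 + F**2) + F = 2*F**2 + F = F + 2*F**2)
k(w) = 1/w (k(w) = (-(1 + 2*(-1)))/w = (-(1 - 2))/w = (-1*(-1))/w = 1/w)
k(22)*y + s(10, 9) = 288/22 + 2 = (1/22)*288 + 2 = 144/11 + 2 = 166/11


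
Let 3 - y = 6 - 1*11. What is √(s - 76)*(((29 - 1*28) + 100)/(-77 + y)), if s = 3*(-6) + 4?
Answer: -101*I*√10/23 ≈ -13.887*I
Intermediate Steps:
y = 8 (y = 3 - (6 - 1*11) = 3 - (6 - 11) = 3 - 1*(-5) = 3 + 5 = 8)
s = -14 (s = -18 + 4 = -14)
√(s - 76)*(((29 - 1*28) + 100)/(-77 + y)) = √(-14 - 76)*(((29 - 1*28) + 100)/(-77 + 8)) = √(-90)*(((29 - 28) + 100)/(-69)) = (3*I*√10)*((1 + 100)*(-1/69)) = (3*I*√10)*(101*(-1/69)) = (3*I*√10)*(-101/69) = -101*I*√10/23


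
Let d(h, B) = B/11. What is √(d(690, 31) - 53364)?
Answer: I*√6456703/11 ≈ 231.0*I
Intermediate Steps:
d(h, B) = B/11 (d(h, B) = B*(1/11) = B/11)
√(d(690, 31) - 53364) = √((1/11)*31 - 53364) = √(31/11 - 53364) = √(-586973/11) = I*√6456703/11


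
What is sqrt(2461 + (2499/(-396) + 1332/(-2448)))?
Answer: sqrt(3089484222)/1122 ≈ 49.539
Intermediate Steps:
sqrt(2461 + (2499/(-396) + 1332/(-2448))) = sqrt(2461 + (2499*(-1/396) + 1332*(-1/2448))) = sqrt(2461 + (-833/132 - 37/68)) = sqrt(2461 - 7691/1122) = sqrt(2753551/1122) = sqrt(3089484222)/1122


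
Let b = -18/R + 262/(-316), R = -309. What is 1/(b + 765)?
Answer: 16274/12437065 ≈ 0.0013085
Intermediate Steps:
b = -12545/16274 (b = -18/(-309) + 262/(-316) = -18*(-1/309) + 262*(-1/316) = 6/103 - 131/158 = -12545/16274 ≈ -0.77086)
1/(b + 765) = 1/(-12545/16274 + 765) = 1/(12437065/16274) = 16274/12437065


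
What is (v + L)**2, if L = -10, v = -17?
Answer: 729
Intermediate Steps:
(v + L)**2 = (-17 - 10)**2 = (-27)**2 = 729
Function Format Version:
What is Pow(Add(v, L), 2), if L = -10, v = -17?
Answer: 729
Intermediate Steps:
Pow(Add(v, L), 2) = Pow(Add(-17, -10), 2) = Pow(-27, 2) = 729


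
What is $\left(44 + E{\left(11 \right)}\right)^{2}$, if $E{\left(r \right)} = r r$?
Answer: $27225$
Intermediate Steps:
$E{\left(r \right)} = r^{2}$
$\left(44 + E{\left(11 \right)}\right)^{2} = \left(44 + 11^{2}\right)^{2} = \left(44 + 121\right)^{2} = 165^{2} = 27225$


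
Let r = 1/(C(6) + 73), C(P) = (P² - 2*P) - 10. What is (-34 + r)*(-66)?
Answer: 65054/29 ≈ 2243.2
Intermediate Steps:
C(P) = -10 + P² - 2*P
r = 1/87 (r = 1/((-10 + 6² - 2*6) + 73) = 1/((-10 + 36 - 12) + 73) = 1/(14 + 73) = 1/87 ≈ 0.011494)
(-34 + r)*(-66) = (-34 + 1/87)*(-66) = -2957/87*(-66) = 65054/29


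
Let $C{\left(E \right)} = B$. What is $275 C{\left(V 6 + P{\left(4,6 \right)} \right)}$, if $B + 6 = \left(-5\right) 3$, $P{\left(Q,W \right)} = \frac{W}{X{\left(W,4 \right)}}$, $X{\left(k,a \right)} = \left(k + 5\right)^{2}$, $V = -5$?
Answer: $-5775$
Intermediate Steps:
$X{\left(k,a \right)} = \left(5 + k\right)^{2}$
$P{\left(Q,W \right)} = \frac{W}{\left(5 + W\right)^{2}}$
$B = -21$ ($B = -6 - 15 = -21$)
$C{\left(E \right)} = -21$
$275 C{\left(V 6 + P{\left(4,6 \right)} \right)} = 275 \left(-21\right) = -5775$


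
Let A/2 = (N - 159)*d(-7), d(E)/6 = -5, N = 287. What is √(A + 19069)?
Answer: √11389 ≈ 106.72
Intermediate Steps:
d(E) = -30 (d(E) = 6*(-5) = -30)
A = -7680 (A = 2*((287 - 159)*(-30)) = 2*(128*(-30)) = 2*(-3840) = -7680)
√(A + 19069) = √(-7680 + 19069) = √11389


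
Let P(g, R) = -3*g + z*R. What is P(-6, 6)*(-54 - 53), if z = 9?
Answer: -7704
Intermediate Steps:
P(g, R) = -3*g + 9*R
P(-6, 6)*(-54 - 53) = (-3*(-6) + 9*6)*(-54 - 53) = (18 + 54)*(-107) = 72*(-107) = -7704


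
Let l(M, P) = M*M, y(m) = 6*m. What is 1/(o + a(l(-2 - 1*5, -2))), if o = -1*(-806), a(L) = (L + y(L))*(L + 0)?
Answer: 1/17613 ≈ 5.6776e-5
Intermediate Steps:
l(M, P) = M²
a(L) = 7*L² (a(L) = (L + 6*L)*(L + 0) = (7*L)*L = 7*L²)
o = 806
1/(o + a(l(-2 - 1*5, -2))) = 1/(806 + 7*((-2 - 1*5)²)²) = 1/(806 + 7*((-2 - 5)²)²) = 1/(806 + 7*((-7)²)²) = 1/(806 + 7*49²) = 1/(806 + 7*2401) = 1/(806 + 16807) = 1/17613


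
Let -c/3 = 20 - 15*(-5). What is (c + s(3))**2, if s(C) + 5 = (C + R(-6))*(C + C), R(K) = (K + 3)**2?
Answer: 47524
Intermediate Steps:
R(K) = (3 + K)**2
c = -285 (c = -3*(20 - 15*(-5)) = -3*(20 + 75) = -3*95 = -285)
s(C) = -5 + 2*C*(9 + C) (s(C) = -5 + (C + (3 - 6)**2)*(C + C) = -5 + (C + (-3)**2)*(2*C) = -5 + (C + 9)*(2*C) = -5 + (9 + C)*(2*C) = -5 + 2*C*(9 + C))
(c + s(3))**2 = (-285 + (-5 + 2*3**2 + 18*3))**2 = (-285 + (-5 + 2*9 + 54))**2 = (-285 + (-5 + 18 + 54))**2 = (-285 + 67)**2 = (-218)**2 = 47524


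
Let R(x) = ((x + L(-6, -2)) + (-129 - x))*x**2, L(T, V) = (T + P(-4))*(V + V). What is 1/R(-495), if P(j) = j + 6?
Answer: -1/27687825 ≈ -3.6117e-8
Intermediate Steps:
P(j) = 6 + j
L(T, V) = 2*V*(2 + T) (L(T, V) = (T + (6 - 4))*(V + V) = (T + 2)*(2*V) = (2 + T)*(2*V) = 2*V*(2 + T))
R(x) = -113*x**2 (R(x) = ((x + 2*(-2)*(2 - 6)) + (-129 - x))*x**2 = ((x + 2*(-2)*(-4)) + (-129 - x))*x**2 = ((x + 16) + (-129 - x))*x**2 = ((16 + x) + (-129 - x))*x**2 = -113*x**2)
1/R(-495) = 1/(-113*(-495)**2) = 1/(-113*245025) = 1/(-27687825) = -1/27687825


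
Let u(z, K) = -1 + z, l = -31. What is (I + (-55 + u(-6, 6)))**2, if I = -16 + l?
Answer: 11881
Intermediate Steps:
I = -47 (I = -16 - 31 = -47)
(I + (-55 + u(-6, 6)))**2 = (-47 + (-55 + (-1 - 6)))**2 = (-47 + (-55 - 7))**2 = (-47 - 62)**2 = (-109)**2 = 11881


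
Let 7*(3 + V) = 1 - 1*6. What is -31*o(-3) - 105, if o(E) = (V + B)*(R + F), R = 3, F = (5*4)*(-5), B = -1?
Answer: -99966/7 ≈ -14281.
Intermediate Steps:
V = -26/7 (V = -3 + (1 - 1*6)/7 = -3 + (1 - 6)/7 = -3 + (⅐)*(-5) = -3 - 5/7 = -26/7 ≈ -3.7143)
F = -100 (F = 20*(-5) = -100)
o(E) = 3201/7 (o(E) = (-26/7 - 1)*(3 - 100) = -33/7*(-97) = 3201/7)
-31*o(-3) - 105 = -31*3201/7 - 105 = -99231/7 - 105 = -99966/7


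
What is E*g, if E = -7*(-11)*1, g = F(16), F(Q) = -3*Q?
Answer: -3696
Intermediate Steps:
g = -48 (g = -3*16 = -48)
E = 77 (E = 77*1 = 77)
E*g = 77*(-48) = -3696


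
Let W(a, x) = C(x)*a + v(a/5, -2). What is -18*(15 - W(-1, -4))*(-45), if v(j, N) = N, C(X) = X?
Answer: 10530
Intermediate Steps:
W(a, x) = -2 + a*x (W(a, x) = x*a - 2 = a*x - 2 = -2 + a*x)
-18*(15 - W(-1, -4))*(-45) = -18*(15 - (-2 - 1*(-4)))*(-45) = -18*(15 - (-2 + 4))*(-45) = -18*(15 - 1*2)*(-45) = -18*(15 - 2)*(-45) = -18*13*(-45) = -234*(-45) = 10530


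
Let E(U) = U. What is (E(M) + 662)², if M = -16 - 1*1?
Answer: 416025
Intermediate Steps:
M = -17 (M = -16 - 1 = -17)
(E(M) + 662)² = (-17 + 662)² = 645² = 416025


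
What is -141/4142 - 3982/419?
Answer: -16552523/1735498 ≈ -9.5376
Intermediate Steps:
-141/4142 - 3982/419 = -16552523/1735498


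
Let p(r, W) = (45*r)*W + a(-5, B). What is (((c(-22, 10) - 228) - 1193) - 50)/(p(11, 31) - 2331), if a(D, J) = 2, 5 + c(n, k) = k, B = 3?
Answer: -733/6508 ≈ -0.11263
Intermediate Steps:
c(n, k) = -5 + k
p(r, W) = 2 + 45*W*r (p(r, W) = (45*r)*W + 2 = 45*W*r + 2 = 2 + 45*W*r)
(((c(-22, 10) - 228) - 1193) - 50)/(p(11, 31) - 2331) = ((((-5 + 10) - 228) - 1193) - 50)/((2 + 45*31*11) - 2331) = (((5 - 228) - 1193) - 50)/((2 + 15345) - 2331) = ((-223 - 1193) - 50)/(15347 - 2331) = (-1416 - 50)/13016 = -1466*1/13016 = -733/6508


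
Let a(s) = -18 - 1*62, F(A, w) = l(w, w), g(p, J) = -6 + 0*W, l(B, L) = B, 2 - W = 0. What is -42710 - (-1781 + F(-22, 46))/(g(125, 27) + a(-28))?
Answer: -3674795/86 ≈ -42730.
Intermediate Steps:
W = 2 (W = 2 - 1*0 = 2 + 0 = 2)
g(p, J) = -6 (g(p, J) = -6 + 0*2 = -6 + 0 = -6)
F(A, w) = w
a(s) = -80 (a(s) = -18 - 62 = -80)
-42710 - (-1781 + F(-22, 46))/(g(125, 27) + a(-28)) = -42710 - (-1781 + 46)/(-6 - 80) = -42710 - (-1735)/(-86) = -42710 - (-1735)*(-1)/86 = -42710 - 1*1735/86 = -42710 - 1735/86 = -3674795/86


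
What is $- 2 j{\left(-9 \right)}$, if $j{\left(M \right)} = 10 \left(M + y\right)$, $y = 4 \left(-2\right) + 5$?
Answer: $240$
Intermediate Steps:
$y = -3$ ($y = -8 + 5 = -3$)
$j{\left(M \right)} = -30 + 10 M$ ($j{\left(M \right)} = 10 \left(M - 3\right) = 10 \left(-3 + M\right) = -30 + 10 M$)
$- 2 j{\left(-9 \right)} = - 2 \left(-30 + 10 \left(-9\right)\right) = - 2 \left(-30 - 90\right) = \left(-2\right) \left(-120\right) = 240$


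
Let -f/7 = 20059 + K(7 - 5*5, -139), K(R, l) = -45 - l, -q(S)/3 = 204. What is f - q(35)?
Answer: -140459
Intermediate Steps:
q(S) = -612 (q(S) = -3*204 = -612)
f = -141071 (f = -7*(20059 + (-45 - 1*(-139))) = -7*(20059 + (-45 + 139)) = -7*(20059 + 94) = -7*20153 = -141071)
f - q(35) = -141071 - 1*(-612) = -141071 + 612 = -140459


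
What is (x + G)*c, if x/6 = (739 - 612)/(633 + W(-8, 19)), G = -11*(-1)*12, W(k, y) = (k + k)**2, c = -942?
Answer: -876060/7 ≈ -1.2515e+5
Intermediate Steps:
W(k, y) = 4*k**2 (W(k, y) = (2*k)**2 = 4*k**2)
G = 132 (G = 11*12 = 132)
x = 6/7 (x = 6*((739 - 612)/(633 + 4*(-8)**2)) = 6*(127/(633 + 4*64)) = 6*(127/(633 + 256)) = 6*(127/889) = 6*(127*(1/889)) = 6*(1/7) = 6/7 ≈ 0.85714)
(x + G)*c = (6/7 + 132)*(-942) = (930/7)*(-942) = -876060/7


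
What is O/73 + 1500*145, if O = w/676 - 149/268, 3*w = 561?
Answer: 179780929337/826579 ≈ 2.1750e+5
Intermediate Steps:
w = 187 (w = (1/3)*561 = 187)
O = -3163/11323 (O = 187/676 - 149/268 = -3163/11323 ≈ -0.27934)
O/73 + 1500*145 = -3163/11323/73 + 1500*145 = -3163/11323*1/73 + 217500 = -3163/826579 + 217500 = 179780929337/826579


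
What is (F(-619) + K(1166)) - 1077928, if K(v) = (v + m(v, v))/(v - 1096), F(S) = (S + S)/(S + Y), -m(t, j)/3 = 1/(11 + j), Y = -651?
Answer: -2255749494765/2092706 ≈ -1.0779e+6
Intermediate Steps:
m(t, j) = -3/(11 + j)
F(S) = 2*S/(-651 + S) (F(S) = (S + S)/(S - 651) = (2*S)/(-651 + S) = 2*S/(-651 + S))
K(v) = (v - 3/(11 + v))/(-1096 + v) (K(v) = (v - 3/(11 + v))/(v - 1096) = (v - 3/(11 + v))/(-1096 + v))
(F(-619) + K(1166)) - 1077928 = (2*(-619)/(-651 - 619) + (-3 + 1166*(11 + 1166))/((-1096 + 1166)*(11 + 1166))) - 1077928 = (2*(-619)/(-1270) + (-3 + 1166*1177)/(70*1177)) - 1077928 = (2*(-619)*(-1/1270) + (1/70)*(1/1177)*(-3 + 1372382)) - 1077928 = (619/635 + (1/70)*(1/1177)*1372379) - 1077928 = (619/635 + 1372379/82390) - 1077928 = 36898403/2092706 - 1077928 = -2255749494765/2092706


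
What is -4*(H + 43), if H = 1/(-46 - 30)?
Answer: -3267/19 ≈ -171.95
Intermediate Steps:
H = -1/76 (H = 1/(-76) = -1/76 ≈ -0.013158)
-4*(H + 43) = -4*(-1/76 + 43) = -4*3267/76 = -3267/19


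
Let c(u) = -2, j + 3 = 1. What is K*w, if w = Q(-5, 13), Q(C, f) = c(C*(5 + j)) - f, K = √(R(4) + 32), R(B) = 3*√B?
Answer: -15*√38 ≈ -92.466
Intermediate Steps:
j = -2 (j = -3 + 1 = -2)
K = √38 (K = √(3*√4 + 32) = √(3*2 + 32) = √(6 + 32) = √38 ≈ 6.1644)
Q(C, f) = -2 - f
w = -15 (w = -2 - 1*13 = -2 - 13 = -15)
K*w = √38*(-15) = -15*√38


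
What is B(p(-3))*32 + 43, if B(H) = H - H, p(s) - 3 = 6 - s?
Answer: 43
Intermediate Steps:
p(s) = 9 - s (p(s) = 3 + (6 - s) = 9 - s)
B(H) = 0
B(p(-3))*32 + 43 = 0*32 + 43 = 0 + 43 = 43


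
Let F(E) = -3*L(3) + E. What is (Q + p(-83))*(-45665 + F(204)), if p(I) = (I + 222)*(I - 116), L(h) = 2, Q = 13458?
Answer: 645767801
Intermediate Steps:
p(I) = (-116 + I)*(222 + I) (p(I) = (222 + I)*(-116 + I) = (-116 + I)*(222 + I))
F(E) = -6 + E (F(E) = -3*2 + E = -6 + E)
(Q + p(-83))*(-45665 + F(204)) = (13458 + (-25752 + (-83)² + 106*(-83)))*(-45665 + (-6 + 204)) = (13458 + (-25752 + 6889 - 8798))*(-45665 + 198) = (13458 - 27661)*(-45467) = -14203*(-45467) = 645767801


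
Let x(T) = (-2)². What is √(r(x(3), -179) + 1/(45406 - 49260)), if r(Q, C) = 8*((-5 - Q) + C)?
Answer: I*√22339391118/3854 ≈ 38.781*I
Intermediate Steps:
x(T) = 4
r(Q, C) = -40 - 8*Q + 8*C (r(Q, C) = 8*(-5 + C - Q) = -40 - 8*Q + 8*C)
√(r(x(3), -179) + 1/(45406 - 49260)) = √((-40 - 8*4 + 8*(-179)) + 1/(45406 - 49260)) = √((-40 - 32 - 1432) + 1/(-3854)) = √(-1504 - 1/3854) = √(-5796417/3854) = I*√22339391118/3854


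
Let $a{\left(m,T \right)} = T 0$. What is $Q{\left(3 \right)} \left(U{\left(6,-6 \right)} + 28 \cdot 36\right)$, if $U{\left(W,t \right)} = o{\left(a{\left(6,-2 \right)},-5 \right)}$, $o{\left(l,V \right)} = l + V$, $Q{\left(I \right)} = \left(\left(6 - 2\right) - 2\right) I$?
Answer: $6018$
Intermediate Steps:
$a{\left(m,T \right)} = 0$
$Q{\left(I \right)} = 2 I$ ($Q{\left(I \right)} = \left(4 - 2\right) I = 2 I$)
$o{\left(l,V \right)} = V + l$
$U{\left(W,t \right)} = -5$ ($U{\left(W,t \right)} = -5 + 0 = -5$)
$Q{\left(3 \right)} \left(U{\left(6,-6 \right)} + 28 \cdot 36\right) = 2 \cdot 3 \left(-5 + 28 \cdot 36\right) = 6 \left(-5 + 1008\right) = 6 \cdot 1003 = 6018$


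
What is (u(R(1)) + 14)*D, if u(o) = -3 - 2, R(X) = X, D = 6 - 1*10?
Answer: -36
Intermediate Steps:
D = -4 (D = 6 - 10 = -4)
u(o) = -5
(u(R(1)) + 14)*D = (-5 + 14)*(-4) = 9*(-4) = -36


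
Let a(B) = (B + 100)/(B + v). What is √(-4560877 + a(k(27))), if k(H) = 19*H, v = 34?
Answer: I*√1364655110982/547 ≈ 2135.6*I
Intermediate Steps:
a(B) = (100 + B)/(34 + B) (a(B) = (B + 100)/(B + 34) = (100 + B)/(34 + B))
√(-4560877 + a(k(27))) = √(-4560877 + (100 + 19*27)/(34 + 19*27)) = √(-4560877 + (100 + 513)/(34 + 513)) = √(-4560877 + 613/547) = √(-2494799106/547) = I*√1364655110982/547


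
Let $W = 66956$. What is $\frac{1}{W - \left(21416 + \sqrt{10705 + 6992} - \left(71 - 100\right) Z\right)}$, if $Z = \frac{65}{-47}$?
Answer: $\frac{100686455}{4589260237552} + \frac{2209 \sqrt{17697}}{4589260237552} \approx 2.2004 \cdot 10^{-5}$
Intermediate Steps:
$Z = - \frac{65}{47}$ ($Z = 65 \left(- \frac{1}{47}\right) = - \frac{65}{47} \approx -1.383$)
$\frac{1}{W - \left(21416 + \sqrt{10705 + 6992} - \left(71 - 100\right) Z\right)} = \frac{1}{66956 - \left(21416 + \sqrt{10705 + 6992} - \left(71 - 100\right) \left(- \frac{65}{47}\right)\right)} = \frac{1}{66956 - \left(\frac{1004667}{47} + \sqrt{17697}\right)} = \frac{1}{\frac{2142265}{47} - \sqrt{17697}}$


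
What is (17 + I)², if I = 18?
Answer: 1225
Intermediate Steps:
(17 + I)² = (17 + 18)² = 35² = 1225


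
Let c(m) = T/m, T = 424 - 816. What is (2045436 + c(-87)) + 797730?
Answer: 247355834/87 ≈ 2.8432e+6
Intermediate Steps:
T = -392
c(m) = -392/m
(2045436 + c(-87)) + 797730 = (2045436 - 392/(-87)) + 797730 = (2045436 - 392*(-1/87)) + 797730 = (2045436 + 392/87) + 797730 = 177953324/87 + 797730 = 247355834/87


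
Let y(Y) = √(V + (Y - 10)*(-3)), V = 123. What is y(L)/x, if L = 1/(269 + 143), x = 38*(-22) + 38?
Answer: -√6492399/164388 ≈ -0.015500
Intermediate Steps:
x = -798 (x = -836 + 38 = -798)
L = 1/412 ≈ 0.0024272
y(Y) = √(153 - 3*Y) (y(Y) = √(123 + (Y - 10)*(-3)) = √(123 + (-10 + Y)*(-3)) = √(123 + (30 - 3*Y)) = √(153 - 3*Y))
y(L)/x = √(153 - 3*1/412)/(-798) = √(153 - 3/412)*(-1/798) = √(63033/412)*(-1/798) = (√6492399/206)*(-1/798) = -√6492399/164388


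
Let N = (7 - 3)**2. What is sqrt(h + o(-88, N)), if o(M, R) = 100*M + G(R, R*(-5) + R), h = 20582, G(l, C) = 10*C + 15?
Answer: sqrt(11157) ≈ 105.63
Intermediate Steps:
N = 16 (N = 4**2 = 16)
G(l, C) = 15 + 10*C
o(M, R) = 15 - 40*R + 100*M (o(M, R) = 100*M + (15 + 10*(R*(-5) + R)) = 100*M + (15 + 10*(-5*R + R)) = 100*M + (15 + 10*(-4*R)) = 100*M + (15 - 40*R) = 15 - 40*R + 100*M)
sqrt(h + o(-88, N)) = sqrt(20582 + (15 - 40*16 + 100*(-88))) = sqrt(20582 + (15 - 640 - 8800)) = sqrt(20582 - 9425) = sqrt(11157)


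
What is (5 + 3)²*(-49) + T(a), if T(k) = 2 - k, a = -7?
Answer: -3127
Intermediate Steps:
(5 + 3)²*(-49) + T(a) = (5 + 3)²*(-49) + (2 - 1*(-7)) = 8²*(-49) + (2 + 7) = 64*(-49) + 9 = -3136 + 9 = -3127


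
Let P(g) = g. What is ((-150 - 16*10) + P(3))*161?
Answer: -49427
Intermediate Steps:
((-150 - 16*10) + P(3))*161 = ((-150 - 16*10) + 3)*161 = ((-150 - 160) + 3)*161 = (-310 + 3)*161 = -307*161 = -49427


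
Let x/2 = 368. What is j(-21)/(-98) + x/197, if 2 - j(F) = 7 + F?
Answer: 34488/9653 ≈ 3.5728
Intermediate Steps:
x = 736 (x = 2*368 = 736)
j(F) = -5 - F (j(F) = 2 - (7 + F) = 2 + (-7 - F) = -5 - F)
j(-21)/(-98) + x/197 = (-5 - 1*(-21))/(-98) + 736/197 = (-5 + 21)*(-1/98) + 736*(1/197) = 16*(-1/98) + 736/197 = -8/49 + 736/197 = 34488/9653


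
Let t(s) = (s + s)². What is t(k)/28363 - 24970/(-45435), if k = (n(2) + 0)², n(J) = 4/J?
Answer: 142226390/257734581 ≈ 0.55183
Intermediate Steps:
k = 4 (k = (4/2 + 0)² = (4*(½) + 0)² = (2 + 0)² = 2² = 4)
t(s) = 4*s² (t(s) = (2*s)² = 4*s²)
t(k)/28363 - 24970/(-45435) = (4*4²)/28363 - 24970/(-45435) = (4*16)*(1/28363) - 24970*(-1/45435) = 64*(1/28363) + 4994/9087 = 64/28363 + 4994/9087 = 142226390/257734581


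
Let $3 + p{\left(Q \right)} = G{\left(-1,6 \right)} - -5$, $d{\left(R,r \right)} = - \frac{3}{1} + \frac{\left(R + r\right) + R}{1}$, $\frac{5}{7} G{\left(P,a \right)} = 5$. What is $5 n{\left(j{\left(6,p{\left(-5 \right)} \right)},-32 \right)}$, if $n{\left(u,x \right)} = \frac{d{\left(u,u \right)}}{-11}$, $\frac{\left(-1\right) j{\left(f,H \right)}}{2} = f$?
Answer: $\frac{195}{11} \approx 17.727$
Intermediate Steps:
$G{\left(P,a \right)} = 7$ ($G{\left(P,a \right)} = \frac{7}{5} \cdot 5 = 7$)
$d{\left(R,r \right)} = -3 + r + 2 R$ ($d{\left(R,r \right)} = \left(-3\right) 1 + \left(r + 2 R\right) 1 = -3 + \left(r + 2 R\right) = -3 + r + 2 R$)
$p{\left(Q \right)} = 9$ ($p{\left(Q \right)} = -3 + \left(7 - -5\right) = -3 + \left(7 + 5\right) = -3 + 12 = 9$)
$j{\left(f,H \right)} = - 2 f$
$n{\left(u,x \right)} = \frac{3}{11} - \frac{3 u}{11}$ ($n{\left(u,x \right)} = \frac{-3 + u + 2 u}{-11} = \left(-3 + 3 u\right) \left(- \frac{1}{11}\right) = \frac{3}{11} - \frac{3 u}{11}$)
$5 n{\left(j{\left(6,p{\left(-5 \right)} \right)},-32 \right)} = 5 \left(\frac{3}{11} - \frac{3 \left(\left(-2\right) 6\right)}{11}\right) = 5 \left(\frac{3}{11} - - \frac{36}{11}\right) = 5 \left(\frac{3}{11} + \frac{36}{11}\right) = 5 \cdot \frac{39}{11} = \frac{195}{11}$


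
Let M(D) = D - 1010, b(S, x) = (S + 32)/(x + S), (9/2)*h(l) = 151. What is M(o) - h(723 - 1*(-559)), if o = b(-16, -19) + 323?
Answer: -227119/315 ≈ -721.01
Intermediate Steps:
h(l) = 302/9 (h(l) = (2/9)*151 = 302/9)
b(S, x) = (32 + S)/(S + x)
o = 11289/35 (o = (32 - 16)/(-16 - 19) + 323 = 16/(-35) + 323 = -1/35*16 + 323 = -16/35 + 323 = 11289/35 ≈ 322.54)
M(D) = -1010 + D
M(o) - h(723 - 1*(-559)) = (-1010 + 11289/35) - 1*302/9 = -24061/35 - 302/9 = -227119/315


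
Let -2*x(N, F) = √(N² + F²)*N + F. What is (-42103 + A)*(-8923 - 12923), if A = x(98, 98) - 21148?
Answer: 1382851800 + 104904492*√2 ≈ 1.5312e+9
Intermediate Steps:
x(N, F) = -F/2 - N*√(F² + N²)/2 (x(N, F) = -(√(N² + F²)*N + F)/2 = -(√(F² + N²)*N + F)/2 = -(N*√(F² + N²) + F)/2 = -(F + N*√(F² + N²))/2 = -F/2 - N*√(F² + N²)/2)
A = -21197 - 4802*√2 (A = (-½*98 - ½*98*√(98² + 98²)) - 21148 = (-49 - ½*98*√(9604 + 9604)) - 21148 = (-49 - ½*98*√19208) - 21148 = (-49 - ½*98*98*√2) - 21148 = (-49 - 4802*√2) - 21148 = -21197 - 4802*√2 ≈ -27988.)
(-42103 + A)*(-8923 - 12923) = (-42103 + (-21197 - 4802*√2))*(-8923 - 12923) = (-63300 - 4802*√2)*(-21846) = 1382851800 + 104904492*√2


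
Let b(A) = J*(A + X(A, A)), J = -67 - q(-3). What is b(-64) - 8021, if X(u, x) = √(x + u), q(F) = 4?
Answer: -3477 - 568*I*√2 ≈ -3477.0 - 803.27*I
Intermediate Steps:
X(u, x) = √(u + x)
J = -71 (J = -67 - 1*4 = -67 - 4 = -71)
b(A) = -71*A - 71*√2*√A (b(A) = -71*(A + √(A + A)) = -71*(A + √(2*A)) = -71*(A + √2*√A) = -71*A - 71*√2*√A)
b(-64) - 8021 = (-71*(-64) - 71*√2*√(-64)) - 8021 = (4544 - 71*√2*8*I) - 8021 = (4544 - 568*I*√2) - 8021 = -3477 - 568*I*√2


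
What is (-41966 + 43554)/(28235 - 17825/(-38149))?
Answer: 15145153/269288710 ≈ 0.056241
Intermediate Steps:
(-41966 + 43554)/(28235 - 17825/(-38149)) = 1588/(28235 - 17825*(-1/38149)) = 1588/(28235 + 17825/38149) = 1588/(1077154840/38149) = 1588*(38149/1077154840) = 15145153/269288710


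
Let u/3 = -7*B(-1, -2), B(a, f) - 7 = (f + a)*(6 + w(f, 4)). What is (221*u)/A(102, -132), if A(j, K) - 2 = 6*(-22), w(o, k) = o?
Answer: -357/2 ≈ -178.50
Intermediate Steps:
A(j, K) = -130 (A(j, K) = 2 + 6*(-22) = 2 - 132 = -130)
B(a, f) = 7 + (6 + f)*(a + f) (B(a, f) = 7 + (f + a)*(6 + f) = 7 + (a + f)*(6 + f) = 7 + (6 + f)*(a + f))
u = 105 (u = 3*(-7*(7 + (-2)² + 6*(-1) + 6*(-2) - 1*(-2))) = 3*(-7*(7 + 4 - 6 - 12 + 2)) = 3*(-7*(-5)) = 3*35 = 105)
(221*u)/A(102, -132) = (221*105)/(-130) = 23205*(-1/130) = -357/2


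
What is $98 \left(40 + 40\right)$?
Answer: $7840$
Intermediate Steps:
$98 \left(40 + 40\right) = 98 \cdot 80 = 7840$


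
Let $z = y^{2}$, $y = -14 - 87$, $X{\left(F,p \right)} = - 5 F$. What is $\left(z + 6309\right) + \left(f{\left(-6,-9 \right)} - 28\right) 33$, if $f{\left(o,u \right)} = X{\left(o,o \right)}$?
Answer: $16576$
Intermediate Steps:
$f{\left(o,u \right)} = - 5 o$
$y = -101$
$z = 10201$ ($z = \left(-101\right)^{2} = 10201$)
$\left(z + 6309\right) + \left(f{\left(-6,-9 \right)} - 28\right) 33 = \left(10201 + 6309\right) + \left(\left(-5\right) \left(-6\right) - 28\right) 33 = 16510 + \left(30 - 28\right) 33 = 16510 + 2 \cdot 33 = 16510 + 66 = 16576$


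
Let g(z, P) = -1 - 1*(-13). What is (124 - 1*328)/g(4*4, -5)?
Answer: -17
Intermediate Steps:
g(z, P) = 12 (g(z, P) = -1 + 13 = 12)
(124 - 1*328)/g(4*4, -5) = (124 - 1*328)/12 = (124 - 328)*(1/12) = -204*1/12 = -17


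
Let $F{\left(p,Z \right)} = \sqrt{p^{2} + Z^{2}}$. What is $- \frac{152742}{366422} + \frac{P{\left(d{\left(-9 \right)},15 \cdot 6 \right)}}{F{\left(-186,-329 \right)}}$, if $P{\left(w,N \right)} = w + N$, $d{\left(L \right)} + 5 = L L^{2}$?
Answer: $- \frac{76371}{183211} - \frac{644 \sqrt{142837}}{142837} \approx -2.1208$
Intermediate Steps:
$d{\left(L \right)} = -5 + L^{3}$ ($d{\left(L \right)} = -5 + L L^{2} = -5 + L^{3}$)
$P{\left(w,N \right)} = N + w$
$F{\left(p,Z \right)} = \sqrt{Z^{2} + p^{2}}$
$- \frac{152742}{366422} + \frac{P{\left(d{\left(-9 \right)},15 \cdot 6 \right)}}{F{\left(-186,-329 \right)}} = - \frac{152742}{366422} + \frac{15 \cdot 6 + \left(-5 + \left(-9\right)^{3}\right)}{\sqrt{\left(-329\right)^{2} + \left(-186\right)^{2}}} = \left(-152742\right) \frac{1}{366422} + \frac{90 - 734}{\sqrt{108241 + 34596}} = - \frac{76371}{183211} + \frac{90 - 734}{\sqrt{142837}} = - \frac{76371}{183211} - 644 \frac{\sqrt{142837}}{142837} = - \frac{76371}{183211} - \frac{644 \sqrt{142837}}{142837}$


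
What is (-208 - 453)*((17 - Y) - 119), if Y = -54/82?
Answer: 2746455/41 ≈ 66987.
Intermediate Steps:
Y = -27/41 (Y = -54*1/82 = -27/41 ≈ -0.65854)
(-208 - 453)*((17 - Y) - 119) = (-208 - 453)*((17 - 1*(-27/41)) - 119) = -661*((17 + 27/41) - 119) = -661*(724/41 - 119) = -661*(-4155/41) = 2746455/41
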